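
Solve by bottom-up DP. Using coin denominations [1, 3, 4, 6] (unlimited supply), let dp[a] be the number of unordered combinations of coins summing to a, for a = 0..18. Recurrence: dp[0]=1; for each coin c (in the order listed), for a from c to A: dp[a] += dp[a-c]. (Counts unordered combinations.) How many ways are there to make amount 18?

after  coin     0     1     2     3     4     5     6     7     8     9    10    11    12    13    14    15    16    17    18
          1     1     1     1     1     1     1     1     1     1     1     1     1     1     1     1     1     1     1     1
          3     1     1     1     2     2     2     3     3     3     4     4     4     5     5     5     6     6     6     7
          4     1     1     1     2     3     3     4     5     6     7     8     9    11    12    13    15    17    18    20
          6     1     1     1     2     3     3     5     6     7     9    11    12    16    18    20    24    28    30    36

36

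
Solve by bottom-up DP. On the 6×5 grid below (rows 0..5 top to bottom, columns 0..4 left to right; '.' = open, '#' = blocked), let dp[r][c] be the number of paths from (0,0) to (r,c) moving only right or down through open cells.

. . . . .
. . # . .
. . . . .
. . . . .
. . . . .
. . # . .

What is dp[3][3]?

11

r\c   0   1   2   3   4
  0   1   1   1   1   1
  1   1   2   0   1   2
  2   1   3   3   4   6
  3   1   4   7  11  17
  4   1   5  12  23  40
  5   1   6   0  23  63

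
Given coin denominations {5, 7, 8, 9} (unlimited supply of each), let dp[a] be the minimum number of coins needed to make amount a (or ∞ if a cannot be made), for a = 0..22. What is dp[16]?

2

 a  0  1  2  3  4  5  6  7  8  9 10 11 12 13 14 15 16 17 18 19 20 21 22
dp  0  -  -  -  -  1  -  1  1  1  2  -  2  2  2  2  2  2  2  3  3  3  3
(- denotes ∞ / unreachable)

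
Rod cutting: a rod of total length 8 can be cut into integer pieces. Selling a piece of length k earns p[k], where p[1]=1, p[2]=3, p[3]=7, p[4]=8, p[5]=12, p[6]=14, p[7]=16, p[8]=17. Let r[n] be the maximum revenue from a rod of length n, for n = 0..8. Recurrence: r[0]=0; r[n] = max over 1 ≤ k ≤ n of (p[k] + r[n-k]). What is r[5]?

   n    0    1    2    3    4    5    6    7    8
r[n]    0    1    3    7    8   12   14   16   19

12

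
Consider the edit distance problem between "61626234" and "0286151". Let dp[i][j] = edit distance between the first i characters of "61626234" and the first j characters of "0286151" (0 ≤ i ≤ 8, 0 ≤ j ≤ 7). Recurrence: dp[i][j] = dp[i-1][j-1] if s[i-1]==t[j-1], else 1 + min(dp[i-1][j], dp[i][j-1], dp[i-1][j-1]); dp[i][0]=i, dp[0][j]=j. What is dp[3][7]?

5

   ''  0  2  8  6  1  5  1
''  0  1  2  3  4  5  6  7
 6  1  1  2  3  3  4  5  6
 1  2  2  2  3  4  3  4  5
 6  3  3  3  3  3  4  4  5
 2  4  4  3  4  4  4  5  5
 6  5  5  4  4  4  5  5  6
 2  6  6  5  5  5  5  6  6
 3  7  7  6  6  6  6  6  7
 4  8  8  7  7  7  7  7  7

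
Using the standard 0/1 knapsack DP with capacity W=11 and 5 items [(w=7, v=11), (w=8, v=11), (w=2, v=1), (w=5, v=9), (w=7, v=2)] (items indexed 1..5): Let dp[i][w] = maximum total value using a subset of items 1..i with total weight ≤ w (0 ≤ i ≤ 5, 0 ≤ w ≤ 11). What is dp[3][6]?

1

i\w   0   1   2   3   4   5   6   7   8   9  10  11
  0   0   0   0   0   0   0   0   0   0   0   0   0
  1   0   0   0   0   0   0   0  11  11  11  11  11
  2   0   0   0   0   0   0   0  11  11  11  11  11
  3   0   0   1   1   1   1   1  11  11  12  12  12
  4   0   0   1   1   1   9   9  11  11  12  12  12
  5   0   0   1   1   1   9   9  11  11  12  12  12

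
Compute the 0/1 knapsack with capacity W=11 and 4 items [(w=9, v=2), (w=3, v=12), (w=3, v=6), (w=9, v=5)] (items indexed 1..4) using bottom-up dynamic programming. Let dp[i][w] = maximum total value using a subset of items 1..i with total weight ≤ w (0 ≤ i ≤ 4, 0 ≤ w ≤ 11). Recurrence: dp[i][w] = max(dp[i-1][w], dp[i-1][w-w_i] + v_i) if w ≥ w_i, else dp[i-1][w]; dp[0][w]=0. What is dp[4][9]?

18

i\w   0   1   2   3   4   5   6   7   8   9  10  11
  0   0   0   0   0   0   0   0   0   0   0   0   0
  1   0   0   0   0   0   0   0   0   0   2   2   2
  2   0   0   0  12  12  12  12  12  12  12  12  12
  3   0   0   0  12  12  12  18  18  18  18  18  18
  4   0   0   0  12  12  12  18  18  18  18  18  18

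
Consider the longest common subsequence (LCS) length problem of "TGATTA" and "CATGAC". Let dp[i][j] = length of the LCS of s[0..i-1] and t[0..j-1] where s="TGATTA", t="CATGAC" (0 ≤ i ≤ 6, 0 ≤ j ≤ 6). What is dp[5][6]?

   ''  C  A  T  G  A  C
''  0  0  0  0  0  0  0
 T  0  0  0  1  1  1  1
 G  0  0  0  1  2  2  2
 A  0  0  1  1  2  3  3
 T  0  0  1  2  2  3  3
 T  0  0  1  2  2  3  3
 A  0  0  1  2  2  3  3

3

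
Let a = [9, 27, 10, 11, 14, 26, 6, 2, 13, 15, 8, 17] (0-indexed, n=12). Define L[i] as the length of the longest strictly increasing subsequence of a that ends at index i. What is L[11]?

6

   i    0    1    2    3    4    5    6    7    8    9   10   11
a[i]    9   27   10   11   14   26    6    2   13   15    8   17
L[i]    1    2    2    3    4    5    1    1    4    5    2    6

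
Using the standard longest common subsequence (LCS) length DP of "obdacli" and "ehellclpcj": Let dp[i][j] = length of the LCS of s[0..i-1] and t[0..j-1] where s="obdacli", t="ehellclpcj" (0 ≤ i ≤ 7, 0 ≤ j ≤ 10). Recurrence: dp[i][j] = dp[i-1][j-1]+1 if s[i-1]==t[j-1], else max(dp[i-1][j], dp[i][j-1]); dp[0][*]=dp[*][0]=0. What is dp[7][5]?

   ''  e  h  e  l  l  c  l  p  c  j
''  0  0  0  0  0  0  0  0  0  0  0
 o  0  0  0  0  0  0  0  0  0  0  0
 b  0  0  0  0  0  0  0  0  0  0  0
 d  0  0  0  0  0  0  0  0  0  0  0
 a  0  0  0  0  0  0  0  0  0  0  0
 c  0  0  0  0  0  0  1  1  1  1  1
 l  0  0  0  0  1  1  1  2  2  2  2
 i  0  0  0  0  1  1  1  2  2  2  2

1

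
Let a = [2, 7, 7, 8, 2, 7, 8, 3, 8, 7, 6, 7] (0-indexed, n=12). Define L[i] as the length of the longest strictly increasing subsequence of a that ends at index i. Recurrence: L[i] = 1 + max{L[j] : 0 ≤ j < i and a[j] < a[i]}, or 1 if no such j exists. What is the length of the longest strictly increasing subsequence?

   i    0    1    2    3    4    5    6    7    8    9   10   11
a[i]    2    7    7    8    2    7    8    3    8    7    6    7
L[i]    1    2    2    3    1    2    3    2    3    3    3    4

4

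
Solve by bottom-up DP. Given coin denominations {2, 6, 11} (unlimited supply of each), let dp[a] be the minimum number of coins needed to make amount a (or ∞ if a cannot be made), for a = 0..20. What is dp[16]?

 a  0  1  2  3  4  5  6  7  8  9 10 11 12 13 14 15 16 17 18 19 20
dp  0  -  1  -  2  -  1  -  2  -  3  1  2  2  3  3  4  2  3  3  4
(- denotes ∞ / unreachable)

4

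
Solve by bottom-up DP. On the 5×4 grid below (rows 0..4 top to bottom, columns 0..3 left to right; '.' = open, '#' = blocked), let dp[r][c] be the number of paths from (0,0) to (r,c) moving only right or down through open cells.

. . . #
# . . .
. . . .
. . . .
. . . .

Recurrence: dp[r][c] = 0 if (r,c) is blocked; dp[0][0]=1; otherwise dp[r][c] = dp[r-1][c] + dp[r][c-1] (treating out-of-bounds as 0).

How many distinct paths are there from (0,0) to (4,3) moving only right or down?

14

r\c   0   1   2   3
  0   1   1   1   0
  1   0   1   2   2
  2   0   1   3   5
  3   0   1   4   9
  4   0   1   5  14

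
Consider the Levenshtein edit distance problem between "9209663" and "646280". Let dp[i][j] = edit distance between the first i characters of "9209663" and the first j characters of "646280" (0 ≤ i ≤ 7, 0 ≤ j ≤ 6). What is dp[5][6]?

   ''  6  4  6  2  8  0
''  0  1  2  3  4  5  6
 9  1  1  2  3  4  5  6
 2  2  2  2  3  3  4  5
 0  3  3  3  3  4  4  4
 9  4  4  4  4  4  5  5
 6  5  4  5  4  5  5  6
 6  6  5  5  5  5  6  6
 3  7  6  6  6  6  6  7

6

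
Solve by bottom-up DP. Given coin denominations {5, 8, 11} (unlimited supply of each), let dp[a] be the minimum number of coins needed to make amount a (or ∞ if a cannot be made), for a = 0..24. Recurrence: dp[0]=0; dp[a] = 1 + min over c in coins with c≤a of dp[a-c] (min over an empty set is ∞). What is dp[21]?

3

 a  0  1  2  3  4  5  6  7  8  9 10 11 12 13 14 15 16 17 18 19 20 21 22 23 24
dp  0  -  -  -  -  1  -  -  1  -  2  1  -  2  -  3  2  -  3  2  4  3  2  4  3
(- denotes ∞ / unreachable)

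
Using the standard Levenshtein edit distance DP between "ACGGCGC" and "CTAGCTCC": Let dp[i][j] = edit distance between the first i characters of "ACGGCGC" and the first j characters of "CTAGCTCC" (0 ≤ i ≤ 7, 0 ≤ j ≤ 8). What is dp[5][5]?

3

   ''  C  T  A  G  C  T  C  C
''  0  1  2  3  4  5  6  7  8
 A  1  1  2  2  3  4  5  6  7
 C  2  1  2  3  3  3  4  5  6
 G  3  2  2  3  3  4  4  5  6
 G  4  3  3  3  3  4  5  5  6
 C  5  4  4  4  4  3  4  5  5
 G  6  5  5  5  4  4  4  5  6
 C  7  6  6  6  5  4  5  4  5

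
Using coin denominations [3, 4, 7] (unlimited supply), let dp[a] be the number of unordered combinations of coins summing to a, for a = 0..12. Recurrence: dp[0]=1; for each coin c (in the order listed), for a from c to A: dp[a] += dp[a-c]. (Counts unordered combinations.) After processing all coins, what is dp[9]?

after  coin     0     1     2     3     4     5     6     7     8     9    10    11    12
          3     1     0     0     1     0     0     1     0     0     1     0     0     1
          4     1     0     0     1     1     0     1     1     1     1     1     1     2
          7     1     0     0     1     1     0     1     2     1     1     2     2     2

1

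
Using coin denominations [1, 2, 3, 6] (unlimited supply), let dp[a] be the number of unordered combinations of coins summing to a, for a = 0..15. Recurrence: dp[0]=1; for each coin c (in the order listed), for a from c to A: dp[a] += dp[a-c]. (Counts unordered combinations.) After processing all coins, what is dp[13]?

30

after  coin     0     1     2     3     4     5     6     7     8     9    10    11    12    13    14    15
          1     1     1     1     1     1     1     1     1     1     1     1     1     1     1     1     1
          2     1     1     2     2     3     3     4     4     5     5     6     6     7     7     8     8
          3     1     1     2     3     4     5     7     8    10    12    14    16    19    21    24    27
          6     1     1     2     3     4     5     8     9    12    15    18    21    27    30    36    42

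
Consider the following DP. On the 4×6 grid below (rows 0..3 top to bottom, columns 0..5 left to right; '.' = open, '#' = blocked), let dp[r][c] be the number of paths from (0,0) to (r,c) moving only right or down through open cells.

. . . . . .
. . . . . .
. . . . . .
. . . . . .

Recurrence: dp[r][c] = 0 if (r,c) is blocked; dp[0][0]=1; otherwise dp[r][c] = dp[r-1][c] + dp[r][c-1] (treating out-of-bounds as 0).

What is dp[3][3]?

r\c   0   1   2   3   4   5
  0   1   1   1   1   1   1
  1   1   2   3   4   5   6
  2   1   3   6  10  15  21
  3   1   4  10  20  35  56

20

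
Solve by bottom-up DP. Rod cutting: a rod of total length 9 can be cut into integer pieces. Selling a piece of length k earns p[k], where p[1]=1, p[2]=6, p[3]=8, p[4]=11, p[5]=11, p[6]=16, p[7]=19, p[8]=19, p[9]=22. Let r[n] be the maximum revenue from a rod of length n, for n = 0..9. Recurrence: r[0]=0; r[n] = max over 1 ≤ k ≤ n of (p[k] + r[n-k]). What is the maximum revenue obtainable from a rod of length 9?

26

   n    0    1    2    3    4    5    6    7    8    9
r[n]    0    1    6    8   12   14   18   20   24   26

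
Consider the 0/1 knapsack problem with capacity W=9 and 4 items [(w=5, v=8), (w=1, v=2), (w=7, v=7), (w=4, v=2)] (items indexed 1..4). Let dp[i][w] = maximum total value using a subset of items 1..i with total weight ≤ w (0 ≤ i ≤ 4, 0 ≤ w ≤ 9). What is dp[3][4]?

i\w   0   1   2   3   4   5   6   7   8   9
  0   0   0   0   0   0   0   0   0   0   0
  1   0   0   0   0   0   8   8   8   8   8
  2   0   2   2   2   2   8  10  10  10  10
  3   0   2   2   2   2   8  10  10  10  10
  4   0   2   2   2   2   8  10  10  10  10

2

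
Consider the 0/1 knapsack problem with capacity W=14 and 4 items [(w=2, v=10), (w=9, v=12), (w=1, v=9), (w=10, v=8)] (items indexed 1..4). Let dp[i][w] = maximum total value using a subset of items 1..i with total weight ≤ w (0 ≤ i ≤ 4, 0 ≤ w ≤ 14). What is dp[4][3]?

i\w   0   1   2   3   4   5   6   7   8   9  10  11  12  13  14
  0   0   0   0   0   0   0   0   0   0   0   0   0   0   0   0
  1   0   0  10  10  10  10  10  10  10  10  10  10  10  10  10
  2   0   0  10  10  10  10  10  10  10  12  12  22  22  22  22
  3   0   9  10  19  19  19  19  19  19  19  21  22  31  31  31
  4   0   9  10  19  19  19  19  19  19  19  21  22  31  31  31

19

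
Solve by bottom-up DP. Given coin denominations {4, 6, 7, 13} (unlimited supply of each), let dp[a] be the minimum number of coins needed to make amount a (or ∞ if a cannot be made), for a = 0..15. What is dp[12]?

 a  0  1  2  3  4  5  6  7  8  9 10 11 12 13 14 15
dp  0  -  -  -  1  -  1  1  2  -  2  2  2  1  2  3
(- denotes ∞ / unreachable)

2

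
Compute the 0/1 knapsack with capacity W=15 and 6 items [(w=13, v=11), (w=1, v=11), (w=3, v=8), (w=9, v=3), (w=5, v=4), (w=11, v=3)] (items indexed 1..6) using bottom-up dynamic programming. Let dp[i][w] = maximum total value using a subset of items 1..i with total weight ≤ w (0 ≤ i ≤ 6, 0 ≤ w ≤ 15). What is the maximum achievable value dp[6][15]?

i\w   0   1   2   3   4   5   6   7   8   9  10  11  12  13  14  15
  0   0   0   0   0   0   0   0   0   0   0   0   0   0   0   0   0
  1   0   0   0   0   0   0   0   0   0   0   0   0   0  11  11  11
  2   0  11  11  11  11  11  11  11  11  11  11  11  11  11  22  22
  3   0  11  11  11  19  19  19  19  19  19  19  19  19  19  22  22
  4   0  11  11  11  19  19  19  19  19  19  19  19  19  22  22  22
  5   0  11  11  11  19  19  19  19  19  23  23  23  23  23  23  23
  6   0  11  11  11  19  19  19  19  19  23  23  23  23  23  23  23

23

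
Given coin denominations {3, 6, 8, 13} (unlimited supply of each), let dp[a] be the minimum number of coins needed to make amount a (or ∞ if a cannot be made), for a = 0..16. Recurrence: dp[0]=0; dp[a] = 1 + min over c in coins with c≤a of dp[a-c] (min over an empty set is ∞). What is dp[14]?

 a  0  1  2  3  4  5  6  7  8  9 10 11 12 13 14 15 16
dp  0  -  -  1  -  -  1  -  1  2  -  2  2  1  2  3  2
(- denotes ∞ / unreachable)

2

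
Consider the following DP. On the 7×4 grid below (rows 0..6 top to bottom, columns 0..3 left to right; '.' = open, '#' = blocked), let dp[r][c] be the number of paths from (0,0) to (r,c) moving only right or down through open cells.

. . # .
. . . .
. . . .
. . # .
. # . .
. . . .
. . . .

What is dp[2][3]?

7

r\c   0   1   2   3
  0   1   1   0   0
  1   1   2   2   2
  2   1   3   5   7
  3   1   4   0   7
  4   1   0   0   7
  5   1   1   1   8
  6   1   2   3  11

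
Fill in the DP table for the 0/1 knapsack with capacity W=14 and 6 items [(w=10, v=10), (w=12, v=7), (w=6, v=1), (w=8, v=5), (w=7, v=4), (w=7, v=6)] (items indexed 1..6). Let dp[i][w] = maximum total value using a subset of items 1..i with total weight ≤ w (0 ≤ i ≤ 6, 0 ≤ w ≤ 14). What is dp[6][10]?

i\w   0   1   2   3   4   5   6   7   8   9  10  11  12  13  14
  0   0   0   0   0   0   0   0   0   0   0   0   0   0   0   0
  1   0   0   0   0   0   0   0   0   0   0  10  10  10  10  10
  2   0   0   0   0   0   0   0   0   0   0  10  10  10  10  10
  3   0   0   0   0   0   0   1   1   1   1  10  10  10  10  10
  4   0   0   0   0   0   0   1   1   5   5  10  10  10  10  10
  5   0   0   0   0   0   0   1   4   5   5  10  10  10  10  10
  6   0   0   0   0   0   0   1   6   6   6  10  10  10  10  10

10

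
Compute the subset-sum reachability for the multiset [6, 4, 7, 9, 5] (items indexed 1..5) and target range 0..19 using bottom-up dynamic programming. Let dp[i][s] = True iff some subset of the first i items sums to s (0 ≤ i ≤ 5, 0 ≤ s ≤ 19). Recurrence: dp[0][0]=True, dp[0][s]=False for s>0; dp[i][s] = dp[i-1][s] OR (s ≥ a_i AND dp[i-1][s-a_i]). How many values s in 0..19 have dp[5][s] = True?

16

i\s   0   1   2   3   4   5   6   7   8   9  10  11  12  13  14  15  16  17  18  19
  0   T   F   F   F   F   F   F   F   F   F   F   F   F   F   F   F   F   F   F   F
  1   T   F   F   F   F   F   T   F   F   F   F   F   F   F   F   F   F   F   F   F
  2   T   F   F   F   T   F   T   F   F   F   T   F   F   F   F   F   F   F   F   F
  3   T   F   F   F   T   F   T   T   F   F   T   T   F   T   F   F   F   T   F   F
  4   T   F   F   F   T   F   T   T   F   T   T   T   F   T   F   T   T   T   F   T
  5   T   F   F   F   T   T   T   T   F   T   T   T   T   T   T   T   T   T   T   T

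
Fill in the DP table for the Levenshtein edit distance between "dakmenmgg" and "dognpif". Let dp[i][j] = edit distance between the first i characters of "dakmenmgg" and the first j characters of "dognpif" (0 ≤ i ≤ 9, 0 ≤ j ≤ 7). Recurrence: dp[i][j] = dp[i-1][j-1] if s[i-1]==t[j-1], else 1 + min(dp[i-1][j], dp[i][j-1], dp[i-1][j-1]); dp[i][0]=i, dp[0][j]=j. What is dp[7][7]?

   ''  d  o  g  n  p  i  f
''  0  1  2  3  4  5  6  7
 d  1  0  1  2  3  4  5  6
 a  2  1  1  2  3  4  5  6
 k  3  2  2  2  3  4  5  6
 m  4  3  3  3  3  4  5  6
 e  5  4  4  4  4  4  5  6
 n  6  5  5  5  4  5  5  6
 m  7  6  6  6  5  5  6  6
 g  8  7  7  6  6  6  6  7
 g  9  8  8  7  7  7  7  7

6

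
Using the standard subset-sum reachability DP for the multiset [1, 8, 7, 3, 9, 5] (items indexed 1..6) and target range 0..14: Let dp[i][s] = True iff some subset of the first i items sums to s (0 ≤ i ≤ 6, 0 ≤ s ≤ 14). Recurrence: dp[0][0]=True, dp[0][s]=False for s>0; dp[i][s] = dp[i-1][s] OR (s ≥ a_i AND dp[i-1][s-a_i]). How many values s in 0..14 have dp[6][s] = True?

i\s   0   1   2   3   4   5   6   7   8   9  10  11  12  13  14
  0   T   F   F   F   F   F   F   F   F   F   F   F   F   F   F
  1   T   T   F   F   F   F   F   F   F   F   F   F   F   F   F
  2   T   T   F   F   F   F   F   F   T   T   F   F   F   F   F
  3   T   T   F   F   F   F   F   T   T   T   F   F   F   F   F
  4   T   T   F   T   T   F   F   T   T   T   T   T   T   F   F
  5   T   T   F   T   T   F   F   T   T   T   T   T   T   T   F
  6   T   T   F   T   T   T   T   T   T   T   T   T   T   T   T

14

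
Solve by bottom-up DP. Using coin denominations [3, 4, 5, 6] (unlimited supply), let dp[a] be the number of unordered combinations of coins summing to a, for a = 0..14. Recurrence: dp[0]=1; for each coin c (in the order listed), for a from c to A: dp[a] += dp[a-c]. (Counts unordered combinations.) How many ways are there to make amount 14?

after  coin     0     1     2     3     4     5     6     7     8     9    10    11    12    13    14
          3     1     0     0     1     0     0     1     0     0     1     0     0     1     0     0
          4     1     0     0     1     1     0     1     1     1     1     1     1     2     1     1
          5     1     0     0     1     1     1     1     1     2     2     2     2     3     3     3
          6     1     0     0     1     1     1     2     1     2     3     3     3     5     4     5

5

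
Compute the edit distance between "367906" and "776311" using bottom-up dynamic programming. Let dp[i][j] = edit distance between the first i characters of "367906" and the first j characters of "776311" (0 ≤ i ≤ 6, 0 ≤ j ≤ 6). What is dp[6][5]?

5

   ''  7  7  6  3  1  1
''  0  1  2  3  4  5  6
 3  1  1  2  3  3  4  5
 6  2  2  2  2  3  4  5
 7  3  2  2  3  3  4  5
 9  4  3  3  3  4  4  5
 0  5  4  4  4  4  5  5
 6  6  5  5  4  5  5  6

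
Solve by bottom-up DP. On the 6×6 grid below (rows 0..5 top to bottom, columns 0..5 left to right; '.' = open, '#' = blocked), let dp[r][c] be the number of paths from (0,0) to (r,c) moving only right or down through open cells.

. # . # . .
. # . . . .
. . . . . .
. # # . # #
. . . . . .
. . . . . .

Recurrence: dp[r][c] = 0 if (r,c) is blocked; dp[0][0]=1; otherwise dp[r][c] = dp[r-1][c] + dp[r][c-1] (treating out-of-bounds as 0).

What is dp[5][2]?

r\c   0   1   2   3   4   5
  0   1   0   0   0   0   0
  1   1   0   0   0   0   0
  2   1   1   1   1   1   1
  3   1   0   0   1   0   0
  4   1   1   1   2   2   2
  5   1   2   3   5   7   9

3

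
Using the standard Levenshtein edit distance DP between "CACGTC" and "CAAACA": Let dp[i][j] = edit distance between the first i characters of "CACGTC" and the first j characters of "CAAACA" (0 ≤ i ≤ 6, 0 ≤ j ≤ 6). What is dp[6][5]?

   ''  C  A  A  A  C  A
''  0  1  2  3  4  5  6
 C  1  0  1  2  3  4  5
 A  2  1  0  1  2  3  4
 C  3  2  1  1  2  2  3
 G  4  3  2  2  2  3  3
 T  5  4  3  3  3  3  4
 C  6  5  4  4  4  3  4

3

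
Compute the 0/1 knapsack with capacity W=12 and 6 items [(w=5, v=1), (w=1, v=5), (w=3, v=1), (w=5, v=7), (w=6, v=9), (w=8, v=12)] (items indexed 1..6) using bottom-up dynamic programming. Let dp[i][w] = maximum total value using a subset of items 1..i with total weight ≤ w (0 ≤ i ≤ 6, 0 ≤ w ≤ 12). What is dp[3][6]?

6

i\w   0   1   2   3   4   5   6   7   8   9  10  11  12
  0   0   0   0   0   0   0   0   0   0   0   0   0   0
  1   0   0   0   0   0   1   1   1   1   1   1   1   1
  2   0   5   5   5   5   5   6   6   6   6   6   6   6
  3   0   5   5   5   6   6   6   6   6   7   7   7   7
  4   0   5   5   5   6   7  12  12  12  13  13  13  13
  5   0   5   5   5   6   7  12  14  14  14  15  16  21
  6   0   5   5   5   6   7  12  14  14  17  17  17  21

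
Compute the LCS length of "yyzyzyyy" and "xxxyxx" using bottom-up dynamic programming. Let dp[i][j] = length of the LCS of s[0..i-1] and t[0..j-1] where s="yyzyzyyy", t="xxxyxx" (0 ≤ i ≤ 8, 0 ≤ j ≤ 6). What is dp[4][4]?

   ''  x  x  x  y  x  x
''  0  0  0  0  0  0  0
 y  0  0  0  0  1  1  1
 y  0  0  0  0  1  1  1
 z  0  0  0  0  1  1  1
 y  0  0  0  0  1  1  1
 z  0  0  0  0  1  1  1
 y  0  0  0  0  1  1  1
 y  0  0  0  0  1  1  1
 y  0  0  0  0  1  1  1

1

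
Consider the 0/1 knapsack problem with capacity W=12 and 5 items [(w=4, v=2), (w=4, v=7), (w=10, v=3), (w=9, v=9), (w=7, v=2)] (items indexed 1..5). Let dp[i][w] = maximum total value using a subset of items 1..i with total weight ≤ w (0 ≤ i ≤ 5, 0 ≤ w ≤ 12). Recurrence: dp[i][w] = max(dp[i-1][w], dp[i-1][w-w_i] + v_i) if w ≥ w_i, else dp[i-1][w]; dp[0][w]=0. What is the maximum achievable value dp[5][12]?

9

i\w   0   1   2   3   4   5   6   7   8   9  10  11  12
  0   0   0   0   0   0   0   0   0   0   0   0   0   0
  1   0   0   0   0   2   2   2   2   2   2   2   2   2
  2   0   0   0   0   7   7   7   7   9   9   9   9   9
  3   0   0   0   0   7   7   7   7   9   9   9   9   9
  4   0   0   0   0   7   7   7   7   9   9   9   9   9
  5   0   0   0   0   7   7   7   7   9   9   9   9   9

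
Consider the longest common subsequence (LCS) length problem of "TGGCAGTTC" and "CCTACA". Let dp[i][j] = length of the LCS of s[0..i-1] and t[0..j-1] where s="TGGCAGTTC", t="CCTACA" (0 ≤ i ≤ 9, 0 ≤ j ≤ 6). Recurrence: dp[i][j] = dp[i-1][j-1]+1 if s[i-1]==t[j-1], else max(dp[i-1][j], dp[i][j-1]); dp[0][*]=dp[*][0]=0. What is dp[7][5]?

2

   ''  C  C  T  A  C  A
''  0  0  0  0  0  0  0
 T  0  0  0  1  1  1  1
 G  0  0  0  1  1  1  1
 G  0  0  0  1  1  1  1
 C  0  1  1  1  1  2  2
 A  0  1  1  1  2  2  3
 G  0  1  1  1  2  2  3
 T  0  1  1  2  2  2  3
 T  0  1  1  2  2  2  3
 C  0  1  2  2  2  3  3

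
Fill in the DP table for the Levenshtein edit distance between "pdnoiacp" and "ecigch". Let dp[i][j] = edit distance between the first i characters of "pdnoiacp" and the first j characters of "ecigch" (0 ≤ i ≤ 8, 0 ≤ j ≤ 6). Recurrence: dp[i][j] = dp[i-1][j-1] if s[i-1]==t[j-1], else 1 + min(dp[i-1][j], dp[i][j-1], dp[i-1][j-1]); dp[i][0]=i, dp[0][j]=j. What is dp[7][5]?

   ''  e  c  i  g  c  h
''  0  1  2  3  4  5  6
 p  1  1  2  3  4  5  6
 d  2  2  2  3  4  5  6
 n  3  3  3  3  4  5  6
 o  4  4  4  4  4  5  6
 i  5  5  5  4  5  5  6
 a  6  6  6  5  5  6  6
 c  7  7  6  6  6  5  6
 p  8  8  7  7  7  6  6

5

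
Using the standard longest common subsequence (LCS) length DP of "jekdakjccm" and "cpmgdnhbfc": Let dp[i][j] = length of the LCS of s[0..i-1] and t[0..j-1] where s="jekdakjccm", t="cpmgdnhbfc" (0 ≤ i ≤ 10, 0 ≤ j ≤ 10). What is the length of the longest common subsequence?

   ''  c  p  m  g  d  n  h  b  f  c
''  0  0  0  0  0  0  0  0  0  0  0
 j  0  0  0  0  0  0  0  0  0  0  0
 e  0  0  0  0  0  0  0  0  0  0  0
 k  0  0  0  0  0  0  0  0  0  0  0
 d  0  0  0  0  0  1  1  1  1  1  1
 a  0  0  0  0  0  1  1  1  1  1  1
 k  0  0  0  0  0  1  1  1  1  1  1
 j  0  0  0  0  0  1  1  1  1  1  1
 c  0  1  1  1  1  1  1  1  1  1  2
 c  0  1  1  1  1  1  1  1  1  1  2
 m  0  1  1  2  2  2  2  2  2  2  2

2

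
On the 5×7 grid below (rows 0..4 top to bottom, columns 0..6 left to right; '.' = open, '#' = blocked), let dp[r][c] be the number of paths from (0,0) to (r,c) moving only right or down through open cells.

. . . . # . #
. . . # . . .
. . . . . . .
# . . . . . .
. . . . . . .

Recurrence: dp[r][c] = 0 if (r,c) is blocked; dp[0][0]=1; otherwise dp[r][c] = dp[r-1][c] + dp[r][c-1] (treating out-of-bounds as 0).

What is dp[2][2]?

6

r\c   0   1   2   3   4   5   6
  0   1   1   1   1   0   0   0
  1   1   2   3   0   0   0   0
  2   1   3   6   6   6   6   6
  3   0   3   9  15  21  27  33
  4   0   3  12  27  48  75 108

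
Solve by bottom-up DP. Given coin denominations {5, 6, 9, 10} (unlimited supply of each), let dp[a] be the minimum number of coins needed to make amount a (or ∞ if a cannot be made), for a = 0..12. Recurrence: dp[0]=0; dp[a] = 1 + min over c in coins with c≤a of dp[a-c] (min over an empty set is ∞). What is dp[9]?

1

 a  0  1  2  3  4  5  6  7  8  9 10 11 12
dp  0  -  -  -  -  1  1  -  -  1  1  2  2
(- denotes ∞ / unreachable)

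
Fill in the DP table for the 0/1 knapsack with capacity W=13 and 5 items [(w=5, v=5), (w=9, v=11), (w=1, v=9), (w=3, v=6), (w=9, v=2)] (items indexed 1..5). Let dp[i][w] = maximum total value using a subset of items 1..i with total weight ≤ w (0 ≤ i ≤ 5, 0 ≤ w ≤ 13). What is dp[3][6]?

i\w   0   1   2   3   4   5   6   7   8   9  10  11  12  13
  0   0   0   0   0   0   0   0   0   0   0   0   0   0   0
  1   0   0   0   0   0   5   5   5   5   5   5   5   5   5
  2   0   0   0   0   0   5   5   5   5  11  11  11  11  11
  3   0   9   9   9   9   9  14  14  14  14  20  20  20  20
  4   0   9   9   9  15  15  15  15  15  20  20  20  20  26
  5   0   9   9   9  15  15  15  15  15  20  20  20  20  26

14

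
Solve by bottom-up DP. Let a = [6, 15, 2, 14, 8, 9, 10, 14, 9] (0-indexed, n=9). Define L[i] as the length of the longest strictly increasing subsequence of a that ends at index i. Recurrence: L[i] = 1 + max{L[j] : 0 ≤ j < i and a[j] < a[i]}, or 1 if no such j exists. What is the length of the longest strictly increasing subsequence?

5

   i    0    1    2    3    4    5    6    7    8
a[i]    6   15    2   14    8    9   10   14    9
L[i]    1    2    1    2    2    3    4    5    3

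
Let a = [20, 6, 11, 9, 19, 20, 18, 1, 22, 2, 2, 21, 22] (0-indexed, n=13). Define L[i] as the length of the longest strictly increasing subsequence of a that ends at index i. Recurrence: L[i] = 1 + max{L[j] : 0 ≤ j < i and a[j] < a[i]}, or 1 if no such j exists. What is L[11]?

   i    0    1    2    3    4    5    6    7    8    9   10   11   12
a[i]   20    6   11    9   19   20   18    1   22    2    2   21   22
L[i]    1    1    2    2    3    4    3    1    5    2    2    5    6

5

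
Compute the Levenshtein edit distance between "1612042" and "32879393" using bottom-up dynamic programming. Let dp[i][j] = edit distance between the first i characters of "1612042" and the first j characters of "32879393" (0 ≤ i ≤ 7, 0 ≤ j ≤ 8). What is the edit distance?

   ''  3  2  8  7  9  3  9  3
''  0  1  2  3  4  5  6  7  8
 1  1  1  2  3  4  5  6  7  8
 6  2  2  2  3  4  5  6  7  8
 1  3  3  3  3  4  5  6  7  8
 2  4  4  3  4  4  5  6  7  8
 0  5  5  4  4  5  5  6  7  8
 4  6  6  5  5  5  6  6  7  8
 2  7  7  6  6  6  6  7  7  8

8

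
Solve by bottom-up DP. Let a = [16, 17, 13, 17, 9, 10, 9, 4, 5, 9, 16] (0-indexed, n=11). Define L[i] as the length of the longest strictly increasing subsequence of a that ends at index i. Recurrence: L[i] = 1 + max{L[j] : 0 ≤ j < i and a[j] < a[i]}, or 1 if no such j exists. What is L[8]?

2

   i    0    1    2    3    4    5    6    7    8    9   10
a[i]   16   17   13   17    9   10    9    4    5    9   16
L[i]    1    2    1    2    1    2    1    1    2    3    4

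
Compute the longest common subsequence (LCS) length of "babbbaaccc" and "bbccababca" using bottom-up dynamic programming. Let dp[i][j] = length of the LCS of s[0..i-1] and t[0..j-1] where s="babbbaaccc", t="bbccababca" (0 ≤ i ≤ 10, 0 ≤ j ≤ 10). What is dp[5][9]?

4

   ''  b  b  c  c  a  b  a  b  c  a
''  0  0  0  0  0  0  0  0  0  0  0
 b  0  1  1  1  1  1  1  1  1  1  1
 a  0  1  1  1  1  2  2  2  2  2  2
 b  0  1  2  2  2  2  3  3  3  3  3
 b  0  1  2  2  2  2  3  3  4  4  4
 b  0  1  2  2  2  2  3  3  4  4  4
 a  0  1  2  2  2  3  3  4  4  4  5
 a  0  1  2  2  2  3  3  4  4  4  5
 c  0  1  2  3  3  3  3  4  4  5  5
 c  0  1  2  3  4  4  4  4  4  5  5
 c  0  1  2  3  4  4  4  4  4  5  5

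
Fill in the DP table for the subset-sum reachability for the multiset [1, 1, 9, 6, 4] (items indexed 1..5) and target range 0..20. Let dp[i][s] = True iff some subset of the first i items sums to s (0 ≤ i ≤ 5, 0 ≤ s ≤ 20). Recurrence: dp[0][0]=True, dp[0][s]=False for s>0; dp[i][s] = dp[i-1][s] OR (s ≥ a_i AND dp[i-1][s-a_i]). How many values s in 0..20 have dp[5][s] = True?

19

i\s   0   1   2   3   4   5   6   7   8   9  10  11  12  13  14  15  16  17  18  19  20
  0   T   F   F   F   F   F   F   F   F   F   F   F   F   F   F   F   F   F   F   F   F
  1   T   T   F   F   F   F   F   F   F   F   F   F   F   F   F   F   F   F   F   F   F
  2   T   T   T   F   F   F   F   F   F   F   F   F   F   F   F   F   F   F   F   F   F
  3   T   T   T   F   F   F   F   F   F   T   T   T   F   F   F   F   F   F   F   F   F
  4   T   T   T   F   F   F   T   T   T   T   T   T   F   F   F   T   T   T   F   F   F
  5   T   T   T   F   T   T   T   T   T   T   T   T   T   T   T   T   T   T   F   T   T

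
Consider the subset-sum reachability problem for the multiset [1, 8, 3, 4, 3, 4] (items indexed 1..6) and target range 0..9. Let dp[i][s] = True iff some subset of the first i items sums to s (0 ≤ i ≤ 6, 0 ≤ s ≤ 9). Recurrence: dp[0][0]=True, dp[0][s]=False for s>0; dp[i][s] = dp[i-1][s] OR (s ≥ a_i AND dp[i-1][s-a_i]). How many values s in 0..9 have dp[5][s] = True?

9

i\s   0   1   2   3   4   5   6   7   8   9
  0   T   F   F   F   F   F   F   F   F   F
  1   T   T   F   F   F   F   F   F   F   F
  2   T   T   F   F   F   F   F   F   T   T
  3   T   T   F   T   T   F   F   F   T   T
  4   T   T   F   T   T   T   F   T   T   T
  5   T   T   F   T   T   T   T   T   T   T
  6   T   T   F   T   T   T   T   T   T   T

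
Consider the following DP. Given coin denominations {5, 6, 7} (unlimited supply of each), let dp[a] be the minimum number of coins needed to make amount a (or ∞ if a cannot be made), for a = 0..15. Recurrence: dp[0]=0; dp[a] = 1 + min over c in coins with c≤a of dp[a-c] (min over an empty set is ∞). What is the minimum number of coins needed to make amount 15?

 a  0  1  2  3  4  5  6  7  8  9 10 11 12 13 14 15
dp  0  -  -  -  -  1  1  1  -  -  2  2  2  2  2  3
(- denotes ∞ / unreachable)

3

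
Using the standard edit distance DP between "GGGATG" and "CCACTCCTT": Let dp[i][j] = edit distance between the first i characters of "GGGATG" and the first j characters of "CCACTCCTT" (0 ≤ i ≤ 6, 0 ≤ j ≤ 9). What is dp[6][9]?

   ''  C  C  A  C  T  C  C  T  T
''  0  1  2  3  4  5  6  7  8  9
 G  1  1  2  3  4  5  6  7  8  9
 G  2  2  2  3  4  5  6  7  8  9
 G  3  3  3  3  4  5  6  7  8  9
 A  4  4  4  3  4  5  6  7  8  9
 T  5  5  5  4  4  4  5  6  7  8
 G  6  6  6  5  5  5  5  6  7  8

8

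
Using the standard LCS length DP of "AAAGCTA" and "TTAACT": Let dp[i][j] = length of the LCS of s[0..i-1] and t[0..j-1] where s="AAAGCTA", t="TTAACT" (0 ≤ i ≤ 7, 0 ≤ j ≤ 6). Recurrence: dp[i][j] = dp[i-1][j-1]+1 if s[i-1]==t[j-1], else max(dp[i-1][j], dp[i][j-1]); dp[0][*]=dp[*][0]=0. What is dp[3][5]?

2

   ''  T  T  A  A  C  T
''  0  0  0  0  0  0  0
 A  0  0  0  1  1  1  1
 A  0  0  0  1  2  2  2
 A  0  0  0  1  2  2  2
 G  0  0  0  1  2  2  2
 C  0  0  0  1  2  3  3
 T  0  1  1  1  2  3  4
 A  0  1  1  2  2  3  4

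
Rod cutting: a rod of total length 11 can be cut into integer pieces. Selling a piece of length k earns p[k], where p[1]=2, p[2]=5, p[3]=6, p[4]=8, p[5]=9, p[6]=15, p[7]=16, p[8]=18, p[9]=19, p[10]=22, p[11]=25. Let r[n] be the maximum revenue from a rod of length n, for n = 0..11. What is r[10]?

   n    0    1    2    3    4    5    6    7    8    9   10   11
r[n]    0    2    5    7   10   12   15   17   20   22   25   27

25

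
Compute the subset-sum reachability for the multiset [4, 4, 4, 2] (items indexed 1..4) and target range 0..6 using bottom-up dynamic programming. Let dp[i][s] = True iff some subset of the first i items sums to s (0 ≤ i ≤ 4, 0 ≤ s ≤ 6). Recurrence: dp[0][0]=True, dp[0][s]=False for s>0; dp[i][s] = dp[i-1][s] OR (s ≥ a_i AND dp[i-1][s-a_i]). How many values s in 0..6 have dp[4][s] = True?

i\s   0   1   2   3   4   5   6
  0   T   F   F   F   F   F   F
  1   T   F   F   F   T   F   F
  2   T   F   F   F   T   F   F
  3   T   F   F   F   T   F   F
  4   T   F   T   F   T   F   T

4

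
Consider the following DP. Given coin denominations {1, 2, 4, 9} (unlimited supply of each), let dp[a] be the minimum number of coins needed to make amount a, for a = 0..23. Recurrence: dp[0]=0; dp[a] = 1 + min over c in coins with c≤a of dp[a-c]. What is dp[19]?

3

 a  0  1  2  3  4  5  6  7  8  9 10 11 12 13 14 15 16 17 18 19 20 21 22 23
dp  0  1  1  2  1  2  2  3  2  1  2  2  3  2  3  3  4  3  2  3  3  4  3  4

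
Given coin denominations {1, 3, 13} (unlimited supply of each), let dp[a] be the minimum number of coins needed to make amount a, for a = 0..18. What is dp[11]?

5

 a  0  1  2  3  4  5  6  7  8  9 10 11 12 13 14 15 16 17 18
dp  0  1  2  1  2  3  2  3  4  3  4  5  4  1  2  3  2  3  4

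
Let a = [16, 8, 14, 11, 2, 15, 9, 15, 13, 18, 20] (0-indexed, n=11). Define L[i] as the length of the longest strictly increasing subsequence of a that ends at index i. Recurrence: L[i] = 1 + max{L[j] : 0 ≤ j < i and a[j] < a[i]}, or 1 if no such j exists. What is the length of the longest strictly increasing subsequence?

5

   i    0    1    2    3    4    5    6    7    8    9   10
a[i]   16    8   14   11    2   15    9   15   13   18   20
L[i]    1    1    2    2    1    3    2    3    3    4    5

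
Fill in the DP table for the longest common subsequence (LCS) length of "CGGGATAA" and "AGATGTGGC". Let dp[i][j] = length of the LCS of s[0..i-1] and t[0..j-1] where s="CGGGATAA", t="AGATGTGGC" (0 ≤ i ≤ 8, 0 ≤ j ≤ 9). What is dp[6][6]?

   ''  A  G  A  T  G  T  G  G  C
''  0  0  0  0  0  0  0  0  0  0
 C  0  0  0  0  0  0  0  0  0  1
 G  0  0  1  1  1  1  1  1  1  1
 G  0  0  1  1  1  2  2  2  2  2
 G  0  0  1  1  1  2  2  3  3  3
 A  0  1  1  2  2  2  2  3  3  3
 T  0  1  1  2  3  3  3  3  3  3
 A  0  1  1  2  3  3  3  3  3  3
 A  0  1  1  2  3  3  3  3  3  3

3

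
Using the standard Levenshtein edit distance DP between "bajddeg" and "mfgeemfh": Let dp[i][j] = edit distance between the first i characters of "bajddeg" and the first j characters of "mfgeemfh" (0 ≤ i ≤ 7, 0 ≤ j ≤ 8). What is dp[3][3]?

3

   ''  m  f  g  e  e  m  f  h
''  0  1  2  3  4  5  6  7  8
 b  1  1  2  3  4  5  6  7  8
 a  2  2  2  3  4  5  6  7  8
 j  3  3  3  3  4  5  6  7  8
 d  4  4  4  4  4  5  6  7  8
 d  5  5  5  5  5  5  6  7  8
 e  6  6  6  6  5  5  6  7  8
 g  7  7  7  6  6  6  6  7  8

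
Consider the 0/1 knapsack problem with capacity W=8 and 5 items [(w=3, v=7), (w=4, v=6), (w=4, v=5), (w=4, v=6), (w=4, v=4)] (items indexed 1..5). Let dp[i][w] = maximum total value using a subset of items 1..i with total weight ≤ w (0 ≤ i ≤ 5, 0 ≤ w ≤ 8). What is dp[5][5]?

7

i\w   0   1   2   3   4   5   6   7   8
  0   0   0   0   0   0   0   0   0   0
  1   0   0   0   7   7   7   7   7   7
  2   0   0   0   7   7   7   7  13  13
  3   0   0   0   7   7   7   7  13  13
  4   0   0   0   7   7   7   7  13  13
  5   0   0   0   7   7   7   7  13  13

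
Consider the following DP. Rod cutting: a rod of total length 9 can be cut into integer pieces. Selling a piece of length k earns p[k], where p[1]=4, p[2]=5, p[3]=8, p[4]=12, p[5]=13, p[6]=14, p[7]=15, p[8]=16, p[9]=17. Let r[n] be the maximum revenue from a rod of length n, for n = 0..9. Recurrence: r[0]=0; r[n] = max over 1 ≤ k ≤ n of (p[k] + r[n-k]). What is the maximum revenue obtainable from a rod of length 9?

36

   n    0    1    2    3    4    5    6    7    8    9
r[n]    0    4    8   12   16   20   24   28   32   36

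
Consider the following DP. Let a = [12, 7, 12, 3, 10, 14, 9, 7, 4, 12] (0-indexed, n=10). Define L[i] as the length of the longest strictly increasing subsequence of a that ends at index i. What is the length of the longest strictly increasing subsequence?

3

   i    0    1    2    3    4    5    6    7    8    9
a[i]   12    7   12    3   10   14    9    7    4   12
L[i]    1    1    2    1    2    3    2    2    2    3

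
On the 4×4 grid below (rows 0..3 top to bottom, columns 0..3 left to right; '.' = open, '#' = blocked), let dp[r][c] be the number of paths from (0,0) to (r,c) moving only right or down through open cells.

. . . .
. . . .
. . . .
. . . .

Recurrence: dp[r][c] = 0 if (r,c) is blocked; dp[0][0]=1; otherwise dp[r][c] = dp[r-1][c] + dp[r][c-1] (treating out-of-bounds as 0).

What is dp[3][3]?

r\c   0   1   2   3
  0   1   1   1   1
  1   1   2   3   4
  2   1   3   6  10
  3   1   4  10  20

20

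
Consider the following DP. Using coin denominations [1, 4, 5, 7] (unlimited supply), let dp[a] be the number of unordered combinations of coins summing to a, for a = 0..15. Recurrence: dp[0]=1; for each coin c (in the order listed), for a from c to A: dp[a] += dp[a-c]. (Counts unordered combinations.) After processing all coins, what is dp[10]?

after  coin     0     1     2     3     4     5     6     7     8     9    10    11    12    13    14    15
          1     1     1     1     1     1     1     1     1     1     1     1     1     1     1     1     1
          4     1     1     1     1     2     2     2     2     3     3     3     3     4     4     4     4
          5     1     1     1     1     2     3     3     3     4     5     6     6     7     8     9    10
          7     1     1     1     1     2     3     3     4     5     6     7     8    10    11    13    15

7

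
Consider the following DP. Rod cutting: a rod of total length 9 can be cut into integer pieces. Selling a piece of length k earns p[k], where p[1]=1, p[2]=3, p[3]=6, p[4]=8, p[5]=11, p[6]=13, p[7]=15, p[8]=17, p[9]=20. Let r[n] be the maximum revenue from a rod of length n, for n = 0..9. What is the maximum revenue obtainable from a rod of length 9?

20

   n    0    1    2    3    4    5    6    7    8    9
r[n]    0    1    3    6    8   11   13   15   17   20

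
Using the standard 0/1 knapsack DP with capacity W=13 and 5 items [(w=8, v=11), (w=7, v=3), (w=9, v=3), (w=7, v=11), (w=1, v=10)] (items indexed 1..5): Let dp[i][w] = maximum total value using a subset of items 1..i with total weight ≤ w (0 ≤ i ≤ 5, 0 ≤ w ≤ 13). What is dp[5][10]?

21

i\w   0   1   2   3   4   5   6   7   8   9  10  11  12  13
  0   0   0   0   0   0   0   0   0   0   0   0   0   0   0
  1   0   0   0   0   0   0   0   0  11  11  11  11  11  11
  2   0   0   0   0   0   0   0   3  11  11  11  11  11  11
  3   0   0   0   0   0   0   0   3  11  11  11  11  11  11
  4   0   0   0   0   0   0   0  11  11  11  11  11  11  11
  5   0  10  10  10  10  10  10  11  21  21  21  21  21  21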